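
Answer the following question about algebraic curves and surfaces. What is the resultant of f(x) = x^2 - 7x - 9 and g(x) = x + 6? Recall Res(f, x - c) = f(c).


For Res(f, x - c), we evaluate f at x = c.
f(-6) = (-6)^2 - 7*(-6) - 9
= 36 + 42 - 9
= 78 - 9 = 69
Res(f, g) = 69

69


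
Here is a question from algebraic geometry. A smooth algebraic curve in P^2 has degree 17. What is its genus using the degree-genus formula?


Using the genus formula for smooth plane curves:
g = (d-1)(d-2)/2
g = (17-1)(17-2)/2
g = 16*15/2
g = 240/2 = 120

120


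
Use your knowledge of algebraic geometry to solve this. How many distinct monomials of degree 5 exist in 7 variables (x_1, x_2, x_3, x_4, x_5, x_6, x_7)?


The number of degree-5 monomials in 7 variables is C(d+n-1, n-1).
= C(5+7-1, 7-1) = C(11, 6)
= 462

462


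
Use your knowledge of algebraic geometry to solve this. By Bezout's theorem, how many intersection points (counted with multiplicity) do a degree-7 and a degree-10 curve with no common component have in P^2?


Bezout's theorem states the intersection count equals the product of degrees.
Intersection count = 7 * 10 = 70

70


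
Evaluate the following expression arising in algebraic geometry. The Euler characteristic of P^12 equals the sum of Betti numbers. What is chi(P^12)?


The complex projective space P^12 has one cell in each even real dimension 0, 2, ..., 24.
The cohomology groups are H^{2k}(P^12) = Z for k = 0,...,12, and 0 otherwise.
Euler characteristic = sum of Betti numbers = 1 per even-dimensional cohomology group.
chi(P^12) = 12 + 1 = 13

13


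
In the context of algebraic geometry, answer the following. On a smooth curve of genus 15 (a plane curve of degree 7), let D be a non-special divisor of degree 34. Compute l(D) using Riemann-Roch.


First, compute the genus of a smooth plane curve of degree 7:
g = (d-1)(d-2)/2 = (7-1)(7-2)/2 = 15
For a non-special divisor D (i.e., h^1(D) = 0), Riemann-Roch gives:
l(D) = deg(D) - g + 1
Since deg(D) = 34 >= 2g - 1 = 29, D is non-special.
l(D) = 34 - 15 + 1 = 20

20


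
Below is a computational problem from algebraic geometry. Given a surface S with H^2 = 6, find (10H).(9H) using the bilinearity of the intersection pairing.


Using bilinearity of the intersection pairing on a surface S:
(aH).(bH) = ab * (H.H)
We have H^2 = 6.
D.E = (10H).(9H) = 10*9*6
= 90*6
= 540

540


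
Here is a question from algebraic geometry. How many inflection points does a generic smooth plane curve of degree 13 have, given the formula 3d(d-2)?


For a general smooth plane curve C of degree d, the inflection points are
the intersection of C with its Hessian curve, which has degree 3(d-2).
By Bezout, the total intersection number is d * 3(d-2) = 13 * 33 = 429.
For a general curve every flex is ordinary, so each contributes
multiplicity 1 to C·Hess(C), and the number of distinct inflection
points is 3d(d-2).
Inflection points = 3*13*(13-2) = 3*13*11 = 429

429


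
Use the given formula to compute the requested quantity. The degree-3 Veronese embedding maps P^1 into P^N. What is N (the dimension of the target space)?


The Veronese embedding v_d: P^n -> P^N maps each point to all
degree-d monomials in n+1 homogeneous coordinates.
N = C(n+d, d) - 1
N = C(1+3, 3) - 1
N = C(4, 3) - 1
C(4, 3) = 4
N = 4 - 1 = 3

3


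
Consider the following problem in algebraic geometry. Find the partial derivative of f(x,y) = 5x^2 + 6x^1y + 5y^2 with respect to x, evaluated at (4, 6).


df/dx = 2*5*x^1 + 1*6*x^0*y
At (4,6): 2*5*4^1 + 1*6*4^0*6
= 40 + 36
= 76

76


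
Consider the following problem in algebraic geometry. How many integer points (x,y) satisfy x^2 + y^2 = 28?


Systematically check integer values of x where x^2 <= 28.
For each valid x, check if 28 - x^2 is a perfect square.
Total integer solutions found: 0

0


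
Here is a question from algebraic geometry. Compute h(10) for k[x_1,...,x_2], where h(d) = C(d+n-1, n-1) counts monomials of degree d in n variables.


The Hilbert function for the polynomial ring in 2 variables is:
h(d) = C(d+n-1, n-1)
h(10) = C(10+2-1, 2-1) = C(11, 1)
= 11! / (1! * 10!)
= 11

11


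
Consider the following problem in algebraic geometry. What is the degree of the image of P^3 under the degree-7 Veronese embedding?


The Veronese variety v_7(P^3) has degree d^r.
d^r = 7^3 = 343

343


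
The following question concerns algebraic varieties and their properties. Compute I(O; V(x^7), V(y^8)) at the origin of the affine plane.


The intersection multiplicity of V(x^a) and V(y^b) at the origin is:
I(O; V(x^7), V(y^8)) = dim_k(k[x,y]/(x^7, y^8))
A basis for k[x,y]/(x^7, y^8) is the set of monomials x^i * y^j
where 0 <= i < 7 and 0 <= j < 8.
The number of such monomials is 7 * 8 = 56

56


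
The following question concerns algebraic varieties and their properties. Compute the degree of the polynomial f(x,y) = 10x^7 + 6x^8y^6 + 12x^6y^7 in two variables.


Examine each term for its total degree (sum of exponents).
  Term '10x^7' has total degree 7+0 = 7.
  Term '6x^8y^6' has total degree 8+6 = 14.
  Term '12x^6y^7' has total degree 6+7 = 13.
The maximum total degree among all terms is 14.

14


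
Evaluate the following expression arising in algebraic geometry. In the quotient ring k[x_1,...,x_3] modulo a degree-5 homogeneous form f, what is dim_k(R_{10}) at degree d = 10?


For R = k[x_1,...,x_n]/(f) with f homogeneous of degree e:
The Hilbert series is (1 - t^e)/(1 - t)^n.
So h(d) = C(d+n-1, n-1) - C(d-e+n-1, n-1) for d >= e.
With n=3, e=5, d=10:
C(10+3-1, 3-1) = C(12, 2) = 66
C(10-5+3-1, 3-1) = C(7, 2) = 21
h(10) = 66 - 21 = 45

45


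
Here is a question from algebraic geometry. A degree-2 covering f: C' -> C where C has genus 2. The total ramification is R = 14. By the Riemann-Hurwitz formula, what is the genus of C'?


Riemann-Hurwitz formula: 2g' - 2 = d(2g - 2) + R
Given: d = 2, g = 2, R = 14
2g' - 2 = 2*(2*2 - 2) + 14
2g' - 2 = 2*2 + 14
2g' - 2 = 4 + 14 = 18
2g' = 20
g' = 10

10


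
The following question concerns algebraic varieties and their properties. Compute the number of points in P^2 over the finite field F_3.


P^2(F_3) has (q^(n+1) - 1)/(q - 1) points.
= 3^2 + 3^1 + 3^0
= 9 + 3 + 1
= 13

13


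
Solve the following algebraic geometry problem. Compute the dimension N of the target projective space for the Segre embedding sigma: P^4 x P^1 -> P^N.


The Segre embedding maps P^m x P^n into P^N via
all products of coordinates from each factor.
N = (m+1)(n+1) - 1
N = (4+1)(1+1) - 1
N = 5*2 - 1
N = 10 - 1 = 9

9


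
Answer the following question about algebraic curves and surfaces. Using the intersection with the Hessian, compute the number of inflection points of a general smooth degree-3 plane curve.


For a general smooth plane curve C of degree d, the inflection points are
the intersection of C with its Hessian curve, which has degree 3(d-2).
By Bezout, the total intersection number is d * 3(d-2) = 3 * 3 = 9.
For a general curve every flex is ordinary, so each contributes
multiplicity 1 to C·Hess(C), and the number of distinct inflection
points is 3d(d-2).
Inflection points = 3*3*(3-2) = 3*3*1 = 9

9


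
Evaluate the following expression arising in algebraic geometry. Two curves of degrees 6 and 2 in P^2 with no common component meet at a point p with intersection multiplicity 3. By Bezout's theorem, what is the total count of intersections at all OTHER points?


By Bezout's theorem, the total intersection number is d1 * d2.
Total = 6 * 2 = 12
Intersection multiplicity at p = 3
Remaining intersections = 12 - 3 = 9

9


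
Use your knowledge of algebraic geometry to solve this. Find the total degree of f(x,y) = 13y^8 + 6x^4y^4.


Examine each term for its total degree (sum of exponents).
  Term '13y^8' has total degree 0+8 = 8.
  Term '6x^4y^4' has total degree 4+4 = 8.
The maximum total degree among all terms is 8.

8


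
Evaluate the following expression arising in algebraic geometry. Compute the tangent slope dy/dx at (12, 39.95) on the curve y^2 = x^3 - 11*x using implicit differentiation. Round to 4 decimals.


Using implicit differentiation of y^2 = x^3 - 11*x:
2y * dy/dx = 3x^2 - 11
dy/dx = (3x^2 - 11)/(2y)
Numerator: 3*12^2 - 11 = 421
Denominator: 2*39.95 = 79.9
dy/dx = 421/79.9 = 5.2691

5.2691


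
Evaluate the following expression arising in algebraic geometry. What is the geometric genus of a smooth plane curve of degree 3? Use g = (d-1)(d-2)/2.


Using the genus formula for smooth plane curves:
g = (d-1)(d-2)/2
g = (3-1)(3-2)/2
g = 2*1/2
g = 2/2 = 1

1


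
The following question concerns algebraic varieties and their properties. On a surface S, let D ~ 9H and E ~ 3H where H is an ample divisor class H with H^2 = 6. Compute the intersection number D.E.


Using bilinearity of the intersection pairing on a surface S:
(aH).(bH) = ab * (H.H)
We have H^2 = 6.
D.E = (9H).(3H) = 9*3*6
= 27*6
= 162

162


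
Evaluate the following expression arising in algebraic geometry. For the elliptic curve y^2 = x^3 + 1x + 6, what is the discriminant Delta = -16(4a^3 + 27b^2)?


Compute each component:
4a^3 = 4*1^3 = 4*1 = 4
27b^2 = 27*6^2 = 27*36 = 972
4a^3 + 27b^2 = 4 + 972 = 976
Delta = -16*976 = -15616

-15616


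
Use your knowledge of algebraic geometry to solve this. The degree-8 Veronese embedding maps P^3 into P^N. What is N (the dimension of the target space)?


The Veronese embedding v_d: P^n -> P^N maps each point to all
degree-d monomials in n+1 homogeneous coordinates.
N = C(n+d, d) - 1
N = C(3+8, 8) - 1
N = C(11, 8) - 1
C(11, 8) = 165
N = 165 - 1 = 164

164


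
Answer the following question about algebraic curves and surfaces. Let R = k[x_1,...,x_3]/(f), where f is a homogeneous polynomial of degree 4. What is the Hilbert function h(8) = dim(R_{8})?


For R = k[x_1,...,x_n]/(f) with f homogeneous of degree e:
The Hilbert series is (1 - t^e)/(1 - t)^n.
So h(d) = C(d+n-1, n-1) - C(d-e+n-1, n-1) for d >= e.
With n=3, e=4, d=8:
C(8+3-1, 3-1) = C(10, 2) = 45
C(8-4+3-1, 3-1) = C(6, 2) = 15
h(8) = 45 - 15 = 30

30


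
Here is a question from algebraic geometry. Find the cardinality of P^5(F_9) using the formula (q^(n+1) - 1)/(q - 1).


P^5(F_9) has (q^(n+1) - 1)/(q - 1) points.
= 9^5 + 9^4 + 9^3 + 9^2 + 9^1 + 9^0
= 59049 + 6561 + 729 + 81 + 9 + 1
= 66430

66430


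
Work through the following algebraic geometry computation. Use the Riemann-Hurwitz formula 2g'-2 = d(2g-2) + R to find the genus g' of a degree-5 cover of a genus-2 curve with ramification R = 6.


Riemann-Hurwitz formula: 2g' - 2 = d(2g - 2) + R
Given: d = 5, g = 2, R = 6
2g' - 2 = 5*(2*2 - 2) + 6
2g' - 2 = 5*2 + 6
2g' - 2 = 10 + 6 = 16
2g' = 18
g' = 9

9


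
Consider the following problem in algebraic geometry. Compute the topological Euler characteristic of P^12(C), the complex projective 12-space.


The complex projective space P^12 has one cell in each even real dimension 0, 2, ..., 24.
The cohomology groups are H^{2k}(P^12) = Z for k = 0,...,12, and 0 otherwise.
Euler characteristic = sum of Betti numbers = 1 per even-dimensional cohomology group.
chi(P^12) = 12 + 1 = 13

13


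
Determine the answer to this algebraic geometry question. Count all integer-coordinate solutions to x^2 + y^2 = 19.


Systematically check integer values of x where x^2 <= 19.
For each valid x, check if 19 - x^2 is a perfect square.
Total integer solutions found: 0

0


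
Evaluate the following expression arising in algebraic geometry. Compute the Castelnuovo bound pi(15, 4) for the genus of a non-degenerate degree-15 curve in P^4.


Castelnuovo's bound: write d - 1 = m(r-1) + epsilon with 0 <= epsilon < r-1.
d - 1 = 15 - 1 = 14
r - 1 = 4 - 1 = 3
14 = 4*3 + 2, so m = 4, epsilon = 2
pi(d, r) = m(m-1)(r-1)/2 + m*epsilon
= 4*3*3/2 + 4*2
= 36/2 + 8
= 18 + 8 = 26

26


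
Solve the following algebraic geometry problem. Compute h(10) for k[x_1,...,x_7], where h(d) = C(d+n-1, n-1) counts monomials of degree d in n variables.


The Hilbert function for the polynomial ring in 7 variables is:
h(d) = C(d+n-1, n-1)
h(10) = C(10+7-1, 7-1) = C(16, 6)
= 16! / (6! * 10!)
= 8008

8008


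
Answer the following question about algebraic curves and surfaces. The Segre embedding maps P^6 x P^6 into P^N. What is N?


The Segre embedding maps P^m x P^n into P^N via
all products of coordinates from each factor.
N = (m+1)(n+1) - 1
N = (6+1)(6+1) - 1
N = 7*7 - 1
N = 49 - 1 = 48

48


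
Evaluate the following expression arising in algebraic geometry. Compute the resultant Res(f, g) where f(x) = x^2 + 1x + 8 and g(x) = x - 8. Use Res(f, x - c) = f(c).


For Res(f, x - c), we evaluate f at x = c.
f(8) = 8^2 + 1*8 + 8
= 64 + 8 + 8
= 72 + 8 = 80
Res(f, g) = 80

80


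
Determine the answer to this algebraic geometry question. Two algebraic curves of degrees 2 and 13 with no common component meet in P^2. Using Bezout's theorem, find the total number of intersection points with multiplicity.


Bezout's theorem states the intersection count equals the product of degrees.
Intersection count = 2 * 13 = 26

26


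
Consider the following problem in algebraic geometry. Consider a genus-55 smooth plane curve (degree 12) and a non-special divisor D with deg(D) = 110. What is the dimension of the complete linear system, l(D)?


First, compute the genus of a smooth plane curve of degree 12:
g = (d-1)(d-2)/2 = (12-1)(12-2)/2 = 55
For a non-special divisor D (i.e., h^1(D) = 0), Riemann-Roch gives:
l(D) = deg(D) - g + 1
Since deg(D) = 110 >= 2g - 1 = 109, D is non-special.
l(D) = 110 - 55 + 1 = 56

56


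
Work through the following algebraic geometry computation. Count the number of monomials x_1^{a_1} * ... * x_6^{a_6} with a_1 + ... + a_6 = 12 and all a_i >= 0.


The number of degree-12 monomials in 6 variables is C(d+n-1, n-1).
= C(12+6-1, 6-1) = C(17, 5)
= 6188

6188


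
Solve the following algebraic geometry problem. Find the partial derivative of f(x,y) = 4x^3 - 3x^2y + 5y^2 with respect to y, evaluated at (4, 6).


df/dy = (-3)*x^2 + 2*5*y^1
At (4,6): (-3)*4^2 + 2*5*6^1
= -48 + 60
= 12

12


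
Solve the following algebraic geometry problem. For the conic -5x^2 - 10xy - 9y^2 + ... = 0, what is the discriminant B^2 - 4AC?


The discriminant of a conic Ax^2 + Bxy + Cy^2 + ... = 0 is B^2 - 4AC.
B^2 = (-10)^2 = 100
4AC = 4*(-5)*(-9) = 180
Discriminant = 100 - 180 = -80

-80


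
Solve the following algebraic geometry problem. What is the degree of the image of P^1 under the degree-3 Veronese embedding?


The Veronese variety v_3(P^1) has degree d^r.
d^r = 3^1 = 3

3


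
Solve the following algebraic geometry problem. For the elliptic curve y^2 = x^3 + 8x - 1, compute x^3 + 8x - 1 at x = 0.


Compute x^3 + 8x - 1 at x = 0:
x^3 = 0^3 = 0
8*x = 8*0 = 0
Sum: 0 + 0 - 1 = -1

-1


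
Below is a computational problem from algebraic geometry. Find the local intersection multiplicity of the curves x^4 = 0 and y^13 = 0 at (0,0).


The intersection multiplicity of V(x^a) and V(y^b) at the origin is:
I(O; V(x^4), V(y^13)) = dim_k(k[x,y]/(x^4, y^13))
A basis for k[x,y]/(x^4, y^13) is the set of monomials x^i * y^j
where 0 <= i < 4 and 0 <= j < 13.
The number of such monomials is 4 * 13 = 52

52


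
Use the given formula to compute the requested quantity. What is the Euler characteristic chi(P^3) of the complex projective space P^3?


The complex projective space P^3 has one cell in each even real dimension 0, 2, ..., 6.
The cohomology groups are H^{2k}(P^3) = Z for k = 0,...,3, and 0 otherwise.
Euler characteristic = sum of Betti numbers = 1 per even-dimensional cohomology group.
chi(P^3) = 3 + 1 = 4

4


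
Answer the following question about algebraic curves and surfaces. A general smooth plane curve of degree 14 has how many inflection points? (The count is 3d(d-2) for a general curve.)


For a general smooth plane curve C of degree d, the inflection points are
the intersection of C with its Hessian curve, which has degree 3(d-2).
By Bezout, the total intersection number is d * 3(d-2) = 14 * 36 = 504.
For a general curve every flex is ordinary, so each contributes
multiplicity 1 to C·Hess(C), and the number of distinct inflection
points is 3d(d-2).
Inflection points = 3*14*(14-2) = 3*14*12 = 504

504


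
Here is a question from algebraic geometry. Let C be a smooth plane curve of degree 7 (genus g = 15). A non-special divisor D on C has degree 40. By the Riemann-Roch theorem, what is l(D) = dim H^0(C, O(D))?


First, compute the genus of a smooth plane curve of degree 7:
g = (d-1)(d-2)/2 = (7-1)(7-2)/2 = 15
For a non-special divisor D (i.e., h^1(D) = 0), Riemann-Roch gives:
l(D) = deg(D) - g + 1
Since deg(D) = 40 >= 2g - 1 = 29, D is non-special.
l(D) = 40 - 15 + 1 = 26

26


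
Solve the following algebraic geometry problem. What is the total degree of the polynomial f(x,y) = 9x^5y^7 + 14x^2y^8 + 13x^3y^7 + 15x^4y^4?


Examine each term for its total degree (sum of exponents).
  Term '9x^5y^7' has total degree 5+7 = 12.
  Term '14x^2y^8' has total degree 2+8 = 10.
  Term '13x^3y^7' has total degree 3+7 = 10.
  Term '15x^4y^4' has total degree 4+4 = 8.
The maximum total degree among all terms is 12.

12


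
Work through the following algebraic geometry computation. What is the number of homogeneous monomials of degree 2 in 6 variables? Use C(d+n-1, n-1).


The number of degree-2 monomials in 6 variables is C(d+n-1, n-1).
= C(2+6-1, 6-1) = C(7, 5)
= 21

21


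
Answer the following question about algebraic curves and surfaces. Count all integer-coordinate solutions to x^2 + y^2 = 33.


Systematically check integer values of x where x^2 <= 33.
For each valid x, check if 33 - x^2 is a perfect square.
Total integer solutions found: 0

0


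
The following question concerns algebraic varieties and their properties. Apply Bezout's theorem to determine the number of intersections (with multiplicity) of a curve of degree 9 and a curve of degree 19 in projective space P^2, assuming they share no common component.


Bezout's theorem states the intersection count equals the product of degrees.
Intersection count = 9 * 19 = 171

171


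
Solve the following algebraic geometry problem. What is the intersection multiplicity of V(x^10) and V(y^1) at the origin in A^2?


The intersection multiplicity of V(x^a) and V(y^b) at the origin is:
I(O; V(x^10), V(y^1)) = dim_k(k[x,y]/(x^10, y^1))
A basis for k[x,y]/(x^10, y^1) is the set of monomials x^i * y^j
where 0 <= i < 10 and 0 <= j < 1.
The number of such monomials is 10 * 1 = 10

10


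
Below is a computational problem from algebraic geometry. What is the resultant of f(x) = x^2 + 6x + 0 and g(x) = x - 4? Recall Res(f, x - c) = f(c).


For Res(f, x - c), we evaluate f at x = c.
f(4) = 4^2 + 6*4 + 0
= 16 + 24 + 0
= 40 + 0 = 40
Res(f, g) = 40

40


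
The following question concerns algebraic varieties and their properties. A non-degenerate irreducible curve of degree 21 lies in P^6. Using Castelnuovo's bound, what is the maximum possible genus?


Castelnuovo's bound: write d - 1 = m(r-1) + epsilon with 0 <= epsilon < r-1.
d - 1 = 21 - 1 = 20
r - 1 = 6 - 1 = 5
20 = 4*5 + 0, so m = 4, epsilon = 0
pi(d, r) = m(m-1)(r-1)/2 + m*epsilon
= 4*3*5/2 + 4*0
= 60/2 + 0
= 30 + 0 = 30

30


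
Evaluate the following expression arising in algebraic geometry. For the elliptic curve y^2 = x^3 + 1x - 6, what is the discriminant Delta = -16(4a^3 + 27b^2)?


Compute each component:
4a^3 = 4*1^3 = 4*1 = 4
27b^2 = 27*(-6)^2 = 27*36 = 972
4a^3 + 27b^2 = 4 + 972 = 976
Delta = -16*976 = -15616

-15616


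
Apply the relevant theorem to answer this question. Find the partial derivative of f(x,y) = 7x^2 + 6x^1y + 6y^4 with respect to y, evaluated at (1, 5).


df/dy = 6*x^1 + 4*6*y^3
At (1,5): 6*1^1 + 4*6*5^3
= 6 + 3000
= 3006

3006


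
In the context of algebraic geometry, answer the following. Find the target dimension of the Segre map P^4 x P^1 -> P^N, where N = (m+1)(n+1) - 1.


The Segre embedding maps P^m x P^n into P^N via
all products of coordinates from each factor.
N = (m+1)(n+1) - 1
N = (4+1)(1+1) - 1
N = 5*2 - 1
N = 10 - 1 = 9

9


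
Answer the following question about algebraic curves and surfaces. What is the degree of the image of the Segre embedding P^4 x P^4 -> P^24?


The degree of the Segre variety P^4 x P^4 is C(m+n, m).
= C(8, 4)
= 70

70


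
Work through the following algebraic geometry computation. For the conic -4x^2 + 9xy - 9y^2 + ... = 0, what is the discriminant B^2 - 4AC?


The discriminant of a conic Ax^2 + Bxy + Cy^2 + ... = 0 is B^2 - 4AC.
B^2 = 9^2 = 81
4AC = 4*(-4)*(-9) = 144
Discriminant = 81 - 144 = -63

-63


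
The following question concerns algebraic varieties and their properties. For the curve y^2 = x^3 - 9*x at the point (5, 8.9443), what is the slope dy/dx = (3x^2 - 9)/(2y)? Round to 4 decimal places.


Using implicit differentiation of y^2 = x^3 - 9*x:
2y * dy/dx = 3x^2 - 9
dy/dx = (3x^2 - 9)/(2y)
Numerator: 3*5^2 - 9 = 66
Denominator: 2*8.9443 = 17.8886
dy/dx = 66/17.8886 = 3.6895

3.6895


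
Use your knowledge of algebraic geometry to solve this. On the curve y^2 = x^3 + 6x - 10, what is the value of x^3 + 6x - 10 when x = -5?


Compute x^3 + 6x - 10 at x = -5:
x^3 = (-5)^3 = -125
6*x = 6*(-5) = -30
Sum: -125 - 30 - 10 = -165

-165


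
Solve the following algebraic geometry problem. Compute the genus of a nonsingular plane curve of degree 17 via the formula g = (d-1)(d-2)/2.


Using the genus formula for smooth plane curves:
g = (d-1)(d-2)/2
g = (17-1)(17-2)/2
g = 16*15/2
g = 240/2 = 120

120


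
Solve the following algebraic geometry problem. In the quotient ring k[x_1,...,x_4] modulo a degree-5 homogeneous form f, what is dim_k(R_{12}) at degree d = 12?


For R = k[x_1,...,x_n]/(f) with f homogeneous of degree e:
The Hilbert series is (1 - t^e)/(1 - t)^n.
So h(d) = C(d+n-1, n-1) - C(d-e+n-1, n-1) for d >= e.
With n=4, e=5, d=12:
C(12+4-1, 4-1) = C(15, 3) = 455
C(12-5+4-1, 4-1) = C(10, 3) = 120
h(12) = 455 - 120 = 335

335


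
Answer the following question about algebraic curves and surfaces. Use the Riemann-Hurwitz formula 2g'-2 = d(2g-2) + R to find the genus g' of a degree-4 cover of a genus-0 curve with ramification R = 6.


Riemann-Hurwitz formula: 2g' - 2 = d(2g - 2) + R
Given: d = 4, g = 0, R = 6
2g' - 2 = 4*(2*0 - 2) + 6
2g' - 2 = 4*(-2) + 6
2g' - 2 = -8 + 6 = -2
2g' = 0
g' = 0

0


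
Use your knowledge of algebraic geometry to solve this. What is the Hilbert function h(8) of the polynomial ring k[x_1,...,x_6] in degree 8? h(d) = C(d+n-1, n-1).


The Hilbert function for the polynomial ring in 6 variables is:
h(d) = C(d+n-1, n-1)
h(8) = C(8+6-1, 6-1) = C(13, 5)
= 13! / (5! * 8!)
= 1287

1287


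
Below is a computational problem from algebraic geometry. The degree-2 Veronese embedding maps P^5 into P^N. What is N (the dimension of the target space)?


The Veronese embedding v_d: P^n -> P^N maps each point to all
degree-d monomials in n+1 homogeneous coordinates.
N = C(n+d, d) - 1
N = C(5+2, 2) - 1
N = C(7, 2) - 1
C(7, 2) = 21
N = 21 - 1 = 20

20


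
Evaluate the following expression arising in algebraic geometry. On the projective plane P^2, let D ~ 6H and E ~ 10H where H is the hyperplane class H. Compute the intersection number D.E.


Using bilinearity of the intersection pairing on the projective plane P^2:
(aH).(bH) = ab * (H.H)
We have H^2 = 1 (Bezout).
D.E = (6H).(10H) = 6*10*1
= 60*1
= 60

60


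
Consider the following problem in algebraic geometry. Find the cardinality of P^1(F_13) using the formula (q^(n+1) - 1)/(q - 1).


P^1(F_13) has (q^(n+1) - 1)/(q - 1) points.
= 13^1 + 13^0
= 13 + 1
= 14

14


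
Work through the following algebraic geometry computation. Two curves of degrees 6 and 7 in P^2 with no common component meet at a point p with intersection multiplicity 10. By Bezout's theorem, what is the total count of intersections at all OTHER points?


By Bezout's theorem, the total intersection number is d1 * d2.
Total = 6 * 7 = 42
Intersection multiplicity at p = 10
Remaining intersections = 42 - 10 = 32

32


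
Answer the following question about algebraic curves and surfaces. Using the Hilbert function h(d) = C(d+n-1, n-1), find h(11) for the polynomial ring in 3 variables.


The Hilbert function for the polynomial ring in 3 variables is:
h(d) = C(d+n-1, n-1)
h(11) = C(11+3-1, 3-1) = C(13, 2)
= 13! / (2! * 11!)
= 78

78


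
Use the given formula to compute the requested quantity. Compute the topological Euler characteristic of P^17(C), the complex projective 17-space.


The complex projective space P^17 has one cell in each even real dimension 0, 2, ..., 34.
The cohomology groups are H^{2k}(P^17) = Z for k = 0,...,17, and 0 otherwise.
Euler characteristic = sum of Betti numbers = 1 per even-dimensional cohomology group.
chi(P^17) = 17 + 1 = 18

18


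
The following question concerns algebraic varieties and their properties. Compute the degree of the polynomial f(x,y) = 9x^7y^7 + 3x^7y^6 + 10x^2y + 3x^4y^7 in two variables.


Examine each term for its total degree (sum of exponents).
  Term '9x^7y^7' has total degree 7+7 = 14.
  Term '3x^7y^6' has total degree 7+6 = 13.
  Term '10x^2y' has total degree 2+1 = 3.
  Term '3x^4y^7' has total degree 4+7 = 11.
The maximum total degree among all terms is 14.

14


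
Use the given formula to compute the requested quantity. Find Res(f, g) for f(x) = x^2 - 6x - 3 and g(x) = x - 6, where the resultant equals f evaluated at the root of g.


For Res(f, x - c), we evaluate f at x = c.
f(6) = 6^2 - 6*6 - 3
= 36 - 36 - 3
= 0 - 3 = -3
Res(f, g) = -3

-3


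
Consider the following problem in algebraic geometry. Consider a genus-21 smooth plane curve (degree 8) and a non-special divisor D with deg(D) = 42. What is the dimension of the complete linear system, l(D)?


First, compute the genus of a smooth plane curve of degree 8:
g = (d-1)(d-2)/2 = (8-1)(8-2)/2 = 21
For a non-special divisor D (i.e., h^1(D) = 0), Riemann-Roch gives:
l(D) = deg(D) - g + 1
Since deg(D) = 42 >= 2g - 1 = 41, D is non-special.
l(D) = 42 - 21 + 1 = 22

22


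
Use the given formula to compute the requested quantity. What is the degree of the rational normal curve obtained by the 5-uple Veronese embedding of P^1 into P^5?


The rational normal curve in P^5 is the image of P^1 under the 5-uple Veronese.
A general hyperplane in P^5 pulls back to a degree-5 form on P^1, which has 5 zeros,
so the curve meets a general hyperplane in 5 points. Degree = 5.

5


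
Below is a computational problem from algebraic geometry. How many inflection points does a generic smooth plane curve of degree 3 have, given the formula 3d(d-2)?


For a general smooth plane curve C of degree d, the inflection points are
the intersection of C with its Hessian curve, which has degree 3(d-2).
By Bezout, the total intersection number is d * 3(d-2) = 3 * 3 = 9.
For a general curve every flex is ordinary, so each contributes
multiplicity 1 to C·Hess(C), and the number of distinct inflection
points is 3d(d-2).
Inflection points = 3*3*(3-2) = 3*3*1 = 9

9


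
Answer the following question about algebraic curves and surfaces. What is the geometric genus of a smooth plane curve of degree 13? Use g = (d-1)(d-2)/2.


Using the genus formula for smooth plane curves:
g = (d-1)(d-2)/2
g = (13-1)(13-2)/2
g = 12*11/2
g = 132/2 = 66

66


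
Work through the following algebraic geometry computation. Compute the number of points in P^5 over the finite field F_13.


P^5(F_13) has (q^(n+1) - 1)/(q - 1) points.
= 13^5 + 13^4 + 13^3 + 13^2 + 13^1 + 13^0
= 371293 + 28561 + 2197 + 169 + 13 + 1
= 402234

402234


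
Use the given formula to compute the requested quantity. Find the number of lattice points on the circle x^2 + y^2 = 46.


Systematically check integer values of x where x^2 <= 46.
For each valid x, check if 46 - x^2 is a perfect square.
Total integer solutions found: 0

0


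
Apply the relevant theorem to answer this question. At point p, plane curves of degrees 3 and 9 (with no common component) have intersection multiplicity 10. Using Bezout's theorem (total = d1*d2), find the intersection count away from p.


By Bezout's theorem, the total intersection number is d1 * d2.
Total = 3 * 9 = 27
Intersection multiplicity at p = 10
Remaining intersections = 27 - 10 = 17

17


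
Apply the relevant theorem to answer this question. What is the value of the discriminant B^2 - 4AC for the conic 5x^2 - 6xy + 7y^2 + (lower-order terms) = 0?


The discriminant of a conic Ax^2 + Bxy + Cy^2 + ... = 0 is B^2 - 4AC.
B^2 = (-6)^2 = 36
4AC = 4*5*7 = 140
Discriminant = 36 - 140 = -104

-104


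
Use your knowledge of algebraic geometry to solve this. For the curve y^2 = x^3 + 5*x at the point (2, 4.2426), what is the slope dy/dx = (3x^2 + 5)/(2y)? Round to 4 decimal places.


Using implicit differentiation of y^2 = x^3 + 5*x:
2y * dy/dx = 3x^2 + 5
dy/dx = (3x^2 + 5)/(2y)
Numerator: 3*2^2 + 5 = 17
Denominator: 2*4.2426 = 8.4852
dy/dx = 17/8.4852 = 2.0035

2.0035


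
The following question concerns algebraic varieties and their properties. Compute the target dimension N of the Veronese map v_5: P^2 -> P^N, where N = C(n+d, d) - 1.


The Veronese embedding v_d: P^n -> P^N maps each point to all
degree-d monomials in n+1 homogeneous coordinates.
N = C(n+d, d) - 1
N = C(2+5, 5) - 1
N = C(7, 5) - 1
C(7, 5) = 21
N = 21 - 1 = 20

20


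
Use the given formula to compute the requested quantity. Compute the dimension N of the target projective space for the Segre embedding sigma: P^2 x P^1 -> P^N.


The Segre embedding maps P^m x P^n into P^N via
all products of coordinates from each factor.
N = (m+1)(n+1) - 1
N = (2+1)(1+1) - 1
N = 3*2 - 1
N = 6 - 1 = 5

5


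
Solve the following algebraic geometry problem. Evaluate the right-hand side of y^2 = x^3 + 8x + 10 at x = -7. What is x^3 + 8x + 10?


Compute x^3 + 8x + 10 at x = -7:
x^3 = (-7)^3 = -343
8*x = 8*(-7) = -56
Sum: -343 - 56 + 10 = -389

-389


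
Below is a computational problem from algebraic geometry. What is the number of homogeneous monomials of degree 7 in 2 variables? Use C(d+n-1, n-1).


The number of degree-7 monomials in 2 variables is C(d+n-1, n-1).
= C(7+2-1, 2-1) = C(8, 1)
= 8

8


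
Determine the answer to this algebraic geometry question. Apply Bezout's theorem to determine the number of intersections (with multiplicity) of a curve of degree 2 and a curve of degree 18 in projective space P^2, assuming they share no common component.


Bezout's theorem states the intersection count equals the product of degrees.
Intersection count = 2 * 18 = 36

36


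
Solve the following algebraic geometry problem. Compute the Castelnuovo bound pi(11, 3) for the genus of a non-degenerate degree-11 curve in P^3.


Castelnuovo's bound: write d - 1 = m(r-1) + epsilon with 0 <= epsilon < r-1.
d - 1 = 11 - 1 = 10
r - 1 = 3 - 1 = 2
10 = 5*2 + 0, so m = 5, epsilon = 0
pi(d, r) = m(m-1)(r-1)/2 + m*epsilon
= 5*4*2/2 + 5*0
= 40/2 + 0
= 20 + 0 = 20

20


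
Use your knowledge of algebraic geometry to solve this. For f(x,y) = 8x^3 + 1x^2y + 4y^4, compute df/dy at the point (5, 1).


df/dy = 1*x^2 + 4*4*y^3
At (5,1): 1*5^2 + 4*4*1^3
= 25 + 16
= 41

41


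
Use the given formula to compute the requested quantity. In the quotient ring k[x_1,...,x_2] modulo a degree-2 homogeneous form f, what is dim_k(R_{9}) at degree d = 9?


For R = k[x_1,...,x_n]/(f) with f homogeneous of degree e:
The Hilbert series is (1 - t^e)/(1 - t)^n.
So h(d) = C(d+n-1, n-1) - C(d-e+n-1, n-1) for d >= e.
With n=2, e=2, d=9:
C(9+2-1, 2-1) = C(10, 1) = 10
C(9-2+2-1, 2-1) = C(8, 1) = 8
h(9) = 10 - 8 = 2

2


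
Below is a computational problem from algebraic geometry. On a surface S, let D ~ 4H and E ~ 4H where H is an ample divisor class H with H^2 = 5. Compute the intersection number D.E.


Using bilinearity of the intersection pairing on a surface S:
(aH).(bH) = ab * (H.H)
We have H^2 = 5.
D.E = (4H).(4H) = 4*4*5
= 16*5
= 80

80


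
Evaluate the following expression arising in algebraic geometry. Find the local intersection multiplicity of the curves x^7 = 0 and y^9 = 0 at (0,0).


The intersection multiplicity of V(x^a) and V(y^b) at the origin is:
I(O; V(x^7), V(y^9)) = dim_k(k[x,y]/(x^7, y^9))
A basis for k[x,y]/(x^7, y^9) is the set of monomials x^i * y^j
where 0 <= i < 7 and 0 <= j < 9.
The number of such monomials is 7 * 9 = 63

63


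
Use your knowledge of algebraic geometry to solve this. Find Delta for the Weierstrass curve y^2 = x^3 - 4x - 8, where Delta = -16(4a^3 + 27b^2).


Compute each component:
4a^3 = 4*(-4)^3 = 4*(-64) = -256
27b^2 = 27*(-8)^2 = 27*64 = 1728
4a^3 + 27b^2 = -256 + 1728 = 1472
Delta = -16*1472 = -23552

-23552


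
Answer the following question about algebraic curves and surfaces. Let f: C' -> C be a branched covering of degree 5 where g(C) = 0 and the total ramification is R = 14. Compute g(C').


Riemann-Hurwitz formula: 2g' - 2 = d(2g - 2) + R
Given: d = 5, g = 0, R = 14
2g' - 2 = 5*(2*0 - 2) + 14
2g' - 2 = 5*(-2) + 14
2g' - 2 = -10 + 14 = 4
2g' = 6
g' = 3

3


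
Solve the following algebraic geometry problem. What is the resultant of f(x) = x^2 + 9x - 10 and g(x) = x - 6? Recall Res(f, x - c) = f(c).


For Res(f, x - c), we evaluate f at x = c.
f(6) = 6^2 + 9*6 - 10
= 36 + 54 - 10
= 90 - 10 = 80
Res(f, g) = 80

80


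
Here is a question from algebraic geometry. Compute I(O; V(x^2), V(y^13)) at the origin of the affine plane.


The intersection multiplicity of V(x^a) and V(y^b) at the origin is:
I(O; V(x^2), V(y^13)) = dim_k(k[x,y]/(x^2, y^13))
A basis for k[x,y]/(x^2, y^13) is the set of monomials x^i * y^j
where 0 <= i < 2 and 0 <= j < 13.
The number of such monomials is 2 * 13 = 26

26


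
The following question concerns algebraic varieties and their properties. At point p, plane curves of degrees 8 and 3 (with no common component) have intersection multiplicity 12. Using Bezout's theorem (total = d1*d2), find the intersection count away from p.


By Bezout's theorem, the total intersection number is d1 * d2.
Total = 8 * 3 = 24
Intersection multiplicity at p = 12
Remaining intersections = 24 - 12 = 12

12


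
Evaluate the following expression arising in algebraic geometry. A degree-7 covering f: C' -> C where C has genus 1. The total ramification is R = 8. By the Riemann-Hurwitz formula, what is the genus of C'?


Riemann-Hurwitz formula: 2g' - 2 = d(2g - 2) + R
Given: d = 7, g = 1, R = 8
2g' - 2 = 7*(2*1 - 2) + 8
2g' - 2 = 7*0 + 8
2g' - 2 = 0 + 8 = 8
2g' = 10
g' = 5

5


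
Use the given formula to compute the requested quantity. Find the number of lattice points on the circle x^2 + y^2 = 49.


Systematically check integer values of x where x^2 <= 49.
For each valid x, check if 49 - x^2 is a perfect square.
x=0: 49 - 0 = 49, sqrt = 7 (valid)
x=7: 49 - 49 = 0, sqrt = 0 (valid)
Total integer solutions found: 4

4


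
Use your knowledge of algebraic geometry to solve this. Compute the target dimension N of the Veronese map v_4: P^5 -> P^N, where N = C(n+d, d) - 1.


The Veronese embedding v_d: P^n -> P^N maps each point to all
degree-d monomials in n+1 homogeneous coordinates.
N = C(n+d, d) - 1
N = C(5+4, 4) - 1
N = C(9, 4) - 1
C(9, 4) = 126
N = 126 - 1 = 125

125


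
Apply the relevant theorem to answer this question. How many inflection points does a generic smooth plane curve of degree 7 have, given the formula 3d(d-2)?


For a general smooth plane curve C of degree d, the inflection points are
the intersection of C with its Hessian curve, which has degree 3(d-2).
By Bezout, the total intersection number is d * 3(d-2) = 7 * 15 = 105.
For a general curve every flex is ordinary, so each contributes
multiplicity 1 to C·Hess(C), and the number of distinct inflection
points is 3d(d-2).
Inflection points = 3*7*(7-2) = 3*7*5 = 105

105


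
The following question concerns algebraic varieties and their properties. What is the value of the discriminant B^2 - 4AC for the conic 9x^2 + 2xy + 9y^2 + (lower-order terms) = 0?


The discriminant of a conic Ax^2 + Bxy + Cy^2 + ... = 0 is B^2 - 4AC.
B^2 = 2^2 = 4
4AC = 4*9*9 = 324
Discriminant = 4 - 324 = -320

-320


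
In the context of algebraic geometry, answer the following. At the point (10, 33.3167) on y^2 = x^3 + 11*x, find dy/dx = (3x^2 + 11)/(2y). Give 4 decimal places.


Using implicit differentiation of y^2 = x^3 + 11*x:
2y * dy/dx = 3x^2 + 11
dy/dx = (3x^2 + 11)/(2y)
Numerator: 3*10^2 + 11 = 311
Denominator: 2*33.3167 = 66.6334
dy/dx = 311/66.6334 = 4.6673

4.6673


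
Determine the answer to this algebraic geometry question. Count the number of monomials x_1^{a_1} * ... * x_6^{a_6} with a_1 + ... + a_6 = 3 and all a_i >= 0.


The number of degree-3 monomials in 6 variables is C(d+n-1, n-1).
= C(3+6-1, 6-1) = C(8, 5)
= 56

56


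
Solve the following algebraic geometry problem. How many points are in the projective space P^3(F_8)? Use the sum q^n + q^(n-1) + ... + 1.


P^3(F_8) has (q^(n+1) - 1)/(q - 1) points.
= 8^3 + 8^2 + 8^1 + 8^0
= 512 + 64 + 8 + 1
= 585

585


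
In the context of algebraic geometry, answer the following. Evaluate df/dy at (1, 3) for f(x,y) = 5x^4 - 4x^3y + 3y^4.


df/dy = (-4)*x^3 + 4*3*y^3
At (1,3): (-4)*1^3 + 4*3*3^3
= -4 + 324
= 320

320


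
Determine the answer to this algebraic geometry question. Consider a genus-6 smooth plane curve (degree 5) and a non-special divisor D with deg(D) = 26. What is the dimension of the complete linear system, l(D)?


First, compute the genus of a smooth plane curve of degree 5:
g = (d-1)(d-2)/2 = (5-1)(5-2)/2 = 6
For a non-special divisor D (i.e., h^1(D) = 0), Riemann-Roch gives:
l(D) = deg(D) - g + 1
Since deg(D) = 26 >= 2g - 1 = 11, D is non-special.
l(D) = 26 - 6 + 1 = 21

21


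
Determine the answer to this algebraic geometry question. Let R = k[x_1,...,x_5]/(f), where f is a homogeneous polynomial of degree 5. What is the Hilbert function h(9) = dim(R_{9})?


For R = k[x_1,...,x_n]/(f) with f homogeneous of degree e:
The Hilbert series is (1 - t^e)/(1 - t)^n.
So h(d) = C(d+n-1, n-1) - C(d-e+n-1, n-1) for d >= e.
With n=5, e=5, d=9:
C(9+5-1, 5-1) = C(13, 4) = 715
C(9-5+5-1, 5-1) = C(8, 4) = 70
h(9) = 715 - 70 = 645

645


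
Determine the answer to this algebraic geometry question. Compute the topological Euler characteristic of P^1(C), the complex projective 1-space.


The complex projective space P^1 has one cell in each even real dimension 0, 2, ..., 2.
The cohomology groups are H^{2k}(P^1) = Z for k = 0,...,1, and 0 otherwise.
Euler characteristic = sum of Betti numbers = 1 per even-dimensional cohomology group.
chi(P^1) = 1 + 1 = 2

2


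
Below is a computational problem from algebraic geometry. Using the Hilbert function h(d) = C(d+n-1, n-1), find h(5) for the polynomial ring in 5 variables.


The Hilbert function for the polynomial ring in 5 variables is:
h(d) = C(d+n-1, n-1)
h(5) = C(5+5-1, 5-1) = C(9, 4)
= 9! / (4! * 5!)
= 126

126


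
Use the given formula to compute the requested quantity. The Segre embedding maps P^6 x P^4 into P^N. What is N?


The Segre embedding maps P^m x P^n into P^N via
all products of coordinates from each factor.
N = (m+1)(n+1) - 1
N = (6+1)(4+1) - 1
N = 7*5 - 1
N = 35 - 1 = 34

34


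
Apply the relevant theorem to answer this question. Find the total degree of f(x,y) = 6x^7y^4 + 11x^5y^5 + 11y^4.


Examine each term for its total degree (sum of exponents).
  Term '6x^7y^4' has total degree 7+4 = 11.
  Term '11x^5y^5' has total degree 5+5 = 10.
  Term '11y^4' has total degree 0+4 = 4.
The maximum total degree among all terms is 11.

11


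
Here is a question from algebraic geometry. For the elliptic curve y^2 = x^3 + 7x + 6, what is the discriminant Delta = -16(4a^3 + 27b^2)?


Compute each component:
4a^3 = 4*7^3 = 4*343 = 1372
27b^2 = 27*6^2 = 27*36 = 972
4a^3 + 27b^2 = 1372 + 972 = 2344
Delta = -16*2344 = -37504

-37504
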